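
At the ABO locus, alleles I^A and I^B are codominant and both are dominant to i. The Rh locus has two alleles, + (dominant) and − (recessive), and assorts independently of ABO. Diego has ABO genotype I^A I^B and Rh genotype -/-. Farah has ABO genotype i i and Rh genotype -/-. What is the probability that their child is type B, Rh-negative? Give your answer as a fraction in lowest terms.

ABO cross I^A I^B × i i → offspring phenotypes: 1/2 A, 1/2 B.
Rh cross -/- × -/- → 1 Rh-.
Independent loci: P(type B, Rh-negative) = 1/2 × 1 = 1/2.

1/2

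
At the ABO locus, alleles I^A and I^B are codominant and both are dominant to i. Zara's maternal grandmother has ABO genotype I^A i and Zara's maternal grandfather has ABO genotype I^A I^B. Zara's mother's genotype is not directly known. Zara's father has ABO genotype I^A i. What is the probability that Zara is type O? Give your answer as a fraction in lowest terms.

1/8

Zara's mother's ABO genotype from I^A i × I^A I^B: 1/4 I^A I^A, 1/4 I^A I^B, 1/4 I^A i, 1/4 I^B i.
Crossing each possibility with the father I^A i and summing P(type O): 1/4·0 + 1/4·0 + 1/4·1/4 + 1/4·1/4 = 1/8.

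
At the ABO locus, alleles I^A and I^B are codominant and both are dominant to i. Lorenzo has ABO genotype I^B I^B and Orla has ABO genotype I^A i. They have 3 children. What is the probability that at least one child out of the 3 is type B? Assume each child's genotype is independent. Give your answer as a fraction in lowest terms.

7/8

ABO cross I^B I^B × I^A i → 1/2 B, 1/2 AB.
So P(type B) = 1/2 per child.
P(none) = (1/2)^3 = 1/8; P(at least one) = 1 − 1/8 = 7/8.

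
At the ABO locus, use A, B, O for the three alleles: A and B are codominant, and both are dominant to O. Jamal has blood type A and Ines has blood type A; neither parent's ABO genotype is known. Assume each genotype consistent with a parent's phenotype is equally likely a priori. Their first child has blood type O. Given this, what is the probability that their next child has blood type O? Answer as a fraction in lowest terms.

1/4

Possible genotypes: Jamal ∈ {AA, AO}; Ines ∈ {AA, AO}.
Weight each parental genotype pair by prior × P(type-O child):
  AO × AO: posterior weight 1; P(next child type O) = 1/4.
Weighted sum = 1/4.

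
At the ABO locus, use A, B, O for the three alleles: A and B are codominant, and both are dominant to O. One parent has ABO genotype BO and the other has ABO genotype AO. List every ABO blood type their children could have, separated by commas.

O, A, B, AB

Gametes from BO × AO give offspring ABO genotypes AB, AO, BO, OO, i.e. phenotypes O, A, B, AB.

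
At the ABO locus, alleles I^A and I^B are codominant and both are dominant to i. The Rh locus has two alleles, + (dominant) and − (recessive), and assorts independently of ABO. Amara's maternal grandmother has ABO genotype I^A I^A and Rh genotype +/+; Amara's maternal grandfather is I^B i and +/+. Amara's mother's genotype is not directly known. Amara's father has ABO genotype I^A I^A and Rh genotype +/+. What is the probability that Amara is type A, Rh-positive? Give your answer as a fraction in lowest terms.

Amara's mother's ABO genotype from I^A I^A × I^B i: 1/2 I^A I^B, 1/2 I^A i.
Crossing each possibility with the father I^A I^A and summing P(type A): 1/2·1/2 + 1/2·1 = 3/4.
Similarly for Rh via the mother's Rh distribution: P(Rh+) = 1.
Independent loci: 3/4 × 1 = 3/4.

3/4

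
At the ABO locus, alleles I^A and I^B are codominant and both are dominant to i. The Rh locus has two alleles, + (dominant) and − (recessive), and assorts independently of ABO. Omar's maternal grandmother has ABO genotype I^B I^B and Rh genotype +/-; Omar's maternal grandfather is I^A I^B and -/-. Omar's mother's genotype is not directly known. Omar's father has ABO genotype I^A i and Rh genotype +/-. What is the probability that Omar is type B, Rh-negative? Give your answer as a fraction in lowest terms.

Omar's mother's ABO genotype from I^B I^B × I^A I^B: 1/2 I^A I^B, 1/2 I^B I^B.
Crossing each possibility with the father I^A i and summing P(type B): 1/2·1/4 + 1/2·1/2 = 3/8.
Similarly for Rh via the mother's Rh distribution: P(Rh-) = 3/8.
Independent loci: 3/8 × 3/8 = 9/64.

9/64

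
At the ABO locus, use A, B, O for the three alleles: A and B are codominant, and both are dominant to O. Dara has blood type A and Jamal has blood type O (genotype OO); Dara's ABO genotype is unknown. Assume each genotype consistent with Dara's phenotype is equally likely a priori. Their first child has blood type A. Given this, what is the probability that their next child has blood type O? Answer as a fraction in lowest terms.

Possible genotypes: Dara ∈ {AA, AO}; Jamal ∈ {OO}.
Weight each parental genotype pair by prior × P(type-A child):
  AA × OO: posterior weight 2/3; P(next child type O) = 0.
  AO × OO: posterior weight 1/3; P(next child type O) = 1/2.
Weighted sum = 1/6.

1/6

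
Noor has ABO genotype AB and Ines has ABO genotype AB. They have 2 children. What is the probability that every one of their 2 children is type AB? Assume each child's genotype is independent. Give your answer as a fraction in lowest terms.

1/4

ABO cross AB × AB → 1/4 A, 1/4 B, 1/2 AB.
So P(type AB) = 1/2 per child.
All 2 independent: (1/2)^2 = 1/4.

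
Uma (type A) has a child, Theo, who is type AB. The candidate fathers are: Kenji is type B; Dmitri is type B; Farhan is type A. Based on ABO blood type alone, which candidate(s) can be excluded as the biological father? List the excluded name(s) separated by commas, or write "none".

Farhan

A candidate is excluded only if no genotype consistent with his phenotype could produce a type AB child with a type A mother.
Farhan (type A): no genotype consistent with that phenotype can produce a type-AB child with a type-A mother.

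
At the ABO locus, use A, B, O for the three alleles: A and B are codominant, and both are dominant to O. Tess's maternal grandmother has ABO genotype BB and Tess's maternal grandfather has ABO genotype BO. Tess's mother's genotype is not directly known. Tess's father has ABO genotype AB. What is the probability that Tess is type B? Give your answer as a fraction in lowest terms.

1/2

Tess's mother's ABO genotype from BB × BO: 1/2 BB, 1/2 BO.
Crossing each possibility with the father AB and summing P(type B): 1/2·1/2 + 1/2·1/2 = 1/2.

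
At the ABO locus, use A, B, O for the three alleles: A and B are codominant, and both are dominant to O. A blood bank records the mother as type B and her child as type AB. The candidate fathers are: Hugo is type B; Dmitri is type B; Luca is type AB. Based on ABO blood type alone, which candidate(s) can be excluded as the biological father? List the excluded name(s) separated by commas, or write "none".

Hugo, Dmitri

A candidate is excluded only if no genotype consistent with his phenotype could produce a type AB child with a type B mother.
Hugo (type B): no genotype consistent with that phenotype can produce a type-AB child with a type-B mother.
Dmitri (type B): no genotype consistent with that phenotype can produce a type-AB child with a type-B mother.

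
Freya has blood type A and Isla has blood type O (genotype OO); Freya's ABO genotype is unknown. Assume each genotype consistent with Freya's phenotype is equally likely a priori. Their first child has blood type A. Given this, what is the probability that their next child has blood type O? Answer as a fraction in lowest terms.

1/6

Possible genotypes: Freya ∈ {AA, AO}; Isla ∈ {OO}.
Weight each parental genotype pair by prior × P(type-A child):
  AA × OO: posterior weight 2/3; P(next child type O) = 0.
  AO × OO: posterior weight 1/3; P(next child type O) = 1/2.
Weighted sum = 1/6.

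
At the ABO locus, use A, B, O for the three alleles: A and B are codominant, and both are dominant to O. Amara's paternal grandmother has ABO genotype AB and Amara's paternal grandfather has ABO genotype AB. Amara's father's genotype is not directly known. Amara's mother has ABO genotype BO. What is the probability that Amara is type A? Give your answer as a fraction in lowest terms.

1/4

Amara's father's ABO genotype from AB × AB: 1/4 AA, 1/2 AB, 1/4 BB.
Crossing each possibility with the mother BO and summing P(type A): 1/4·1/2 + 1/2·1/4 + 1/4·0 = 1/4.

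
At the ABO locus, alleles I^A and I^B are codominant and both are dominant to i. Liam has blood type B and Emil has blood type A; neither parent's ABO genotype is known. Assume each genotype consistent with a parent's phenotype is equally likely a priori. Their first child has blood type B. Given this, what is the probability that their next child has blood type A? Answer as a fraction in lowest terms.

Possible genotypes: Liam ∈ {I^B I^B, I^B i}; Emil ∈ {I^A I^A, I^A i}.
Weight each parental genotype pair by prior × P(type-B child):
  I^B I^B × I^A i: posterior weight 2/3; P(next child type A) = 0.
  I^B i × I^A i: posterior weight 1/3; P(next child type A) = 1/4.
Weighted sum = 1/12.

1/12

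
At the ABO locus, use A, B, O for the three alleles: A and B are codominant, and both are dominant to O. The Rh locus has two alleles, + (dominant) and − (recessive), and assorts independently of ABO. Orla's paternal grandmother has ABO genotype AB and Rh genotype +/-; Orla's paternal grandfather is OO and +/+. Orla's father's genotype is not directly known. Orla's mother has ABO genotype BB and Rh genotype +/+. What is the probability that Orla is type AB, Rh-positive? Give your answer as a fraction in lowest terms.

Orla's father's ABO genotype from AB × OO: 1/2 AO, 1/2 BO.
Crossing each possibility with the mother BB and summing P(type AB): 1/2·1/2 + 1/2·0 = 1/4.
Similarly for Rh via the father's Rh distribution: P(Rh+) = 1.
Independent loci: 1/4 × 1 = 1/4.

1/4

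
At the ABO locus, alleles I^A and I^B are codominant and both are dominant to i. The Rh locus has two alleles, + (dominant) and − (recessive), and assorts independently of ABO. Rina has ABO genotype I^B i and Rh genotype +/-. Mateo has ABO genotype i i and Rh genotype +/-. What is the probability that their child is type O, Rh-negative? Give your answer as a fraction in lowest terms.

1/8

ABO cross I^B i × i i → offspring phenotypes: 1/2 O, 1/2 B.
Rh cross +/- × +/- → 3/4 Rh+, 1/4 Rh-.
Independent loci: P(type O, Rh-negative) = 1/2 × 1/4 = 1/8.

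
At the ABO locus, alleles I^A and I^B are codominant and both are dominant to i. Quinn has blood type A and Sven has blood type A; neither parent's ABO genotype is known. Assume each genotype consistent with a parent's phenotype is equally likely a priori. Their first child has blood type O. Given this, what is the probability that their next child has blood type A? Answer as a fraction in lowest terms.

3/4

Possible genotypes: Quinn ∈ {I^A I^A, I^A i}; Sven ∈ {I^A I^A, I^A i}.
Weight each parental genotype pair by prior × P(type-O child):
  I^A i × I^A i: posterior weight 1; P(next child type A) = 3/4.
Weighted sum = 3/4.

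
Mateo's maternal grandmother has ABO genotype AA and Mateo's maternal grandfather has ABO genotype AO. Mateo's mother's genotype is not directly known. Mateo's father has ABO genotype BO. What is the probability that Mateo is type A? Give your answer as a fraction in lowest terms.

Mateo's mother's ABO genotype from AA × AO: 1/2 AA, 1/2 AO.
Crossing each possibility with the father BO and summing P(type A): 1/2·1/2 + 1/2·1/4 = 3/8.

3/8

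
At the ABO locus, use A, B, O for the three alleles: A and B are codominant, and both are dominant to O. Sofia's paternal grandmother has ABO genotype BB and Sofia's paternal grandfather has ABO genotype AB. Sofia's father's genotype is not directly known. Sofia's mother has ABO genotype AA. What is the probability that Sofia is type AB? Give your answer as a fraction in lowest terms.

3/4

Sofia's father's ABO genotype from BB × AB: 1/2 AB, 1/2 BB.
Crossing each possibility with the mother AA and summing P(type AB): 1/2·1/2 + 1/2·1 = 3/4.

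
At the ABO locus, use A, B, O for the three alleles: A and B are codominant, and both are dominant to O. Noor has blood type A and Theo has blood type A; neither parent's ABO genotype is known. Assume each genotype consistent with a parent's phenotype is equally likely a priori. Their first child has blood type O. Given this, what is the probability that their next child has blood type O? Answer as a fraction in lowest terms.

1/4

Possible genotypes: Noor ∈ {AA, AO}; Theo ∈ {AA, AO}.
Weight each parental genotype pair by prior × P(type-O child):
  AO × AO: posterior weight 1; P(next child type O) = 1/4.
Weighted sum = 1/4.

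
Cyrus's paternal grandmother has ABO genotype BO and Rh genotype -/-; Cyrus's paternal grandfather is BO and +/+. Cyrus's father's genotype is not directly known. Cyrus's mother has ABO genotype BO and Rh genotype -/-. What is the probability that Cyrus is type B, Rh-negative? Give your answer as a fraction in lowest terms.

3/8

Cyrus's father's ABO genotype from BO × BO: 1/4 BB, 1/2 BO, 1/4 OO.
Crossing each possibility with the mother BO and summing P(type B): 1/4·1 + 1/2·3/4 + 1/4·1/2 = 3/4.
Similarly for Rh via the father's Rh distribution: P(Rh-) = 1/2.
Independent loci: 3/4 × 1/2 = 3/8.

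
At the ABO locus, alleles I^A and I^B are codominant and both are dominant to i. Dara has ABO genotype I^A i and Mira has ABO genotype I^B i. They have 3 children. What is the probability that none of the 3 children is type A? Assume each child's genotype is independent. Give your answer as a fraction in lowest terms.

ABO cross I^A i × I^B i → 1/4 O, 1/4 A, 1/4 B, 1/4 AB.
So P(type A) = 1/4 per child.
P(not type A) = 3/4 for one child; (3/4)^3 = 27/64.

27/64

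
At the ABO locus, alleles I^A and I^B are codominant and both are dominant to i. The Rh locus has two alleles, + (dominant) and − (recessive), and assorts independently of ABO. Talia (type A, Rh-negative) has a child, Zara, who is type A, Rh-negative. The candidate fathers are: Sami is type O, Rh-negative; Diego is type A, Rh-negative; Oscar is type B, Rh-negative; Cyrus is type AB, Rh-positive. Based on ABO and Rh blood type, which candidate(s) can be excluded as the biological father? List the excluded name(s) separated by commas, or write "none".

none

A candidate is excluded only if no genotype consistent with his phenotype could produce a type A, Rh-negative child with a type A, Rh-negative mother.
Every candidate has at least one consistent genotype combination, so none can be excluded.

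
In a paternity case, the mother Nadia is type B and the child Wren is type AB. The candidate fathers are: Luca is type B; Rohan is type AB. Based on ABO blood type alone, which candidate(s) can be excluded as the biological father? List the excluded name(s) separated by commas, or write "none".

A candidate is excluded only if no genotype consistent with his phenotype could produce a type AB child with a type B mother.
Luca (type B): no genotype consistent with that phenotype can produce a type-AB child with a type-B mother.

Luca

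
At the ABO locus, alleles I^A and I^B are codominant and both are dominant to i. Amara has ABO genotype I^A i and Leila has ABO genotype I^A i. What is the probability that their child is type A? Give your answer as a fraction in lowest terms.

3/4

ABO cross I^A i × I^A i → offspring phenotypes: 1/4 O, 3/4 A.
So P(type A) = 3/4.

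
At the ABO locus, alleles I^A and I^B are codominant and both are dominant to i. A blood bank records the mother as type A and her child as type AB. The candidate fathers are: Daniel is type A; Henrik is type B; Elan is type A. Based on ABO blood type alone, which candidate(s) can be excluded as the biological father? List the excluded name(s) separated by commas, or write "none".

Daniel, Elan

A candidate is excluded only if no genotype consistent with his phenotype could produce a type AB child with a type A mother.
Daniel (type A): no genotype consistent with that phenotype can produce a type-AB child with a type-A mother.
Elan (type A): no genotype consistent with that phenotype can produce a type-AB child with a type-A mother.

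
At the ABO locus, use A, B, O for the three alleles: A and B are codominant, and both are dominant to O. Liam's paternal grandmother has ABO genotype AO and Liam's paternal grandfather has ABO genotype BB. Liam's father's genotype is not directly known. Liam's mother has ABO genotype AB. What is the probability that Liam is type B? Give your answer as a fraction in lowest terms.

Liam's father's ABO genotype from AO × BB: 1/2 AB, 1/2 BO.
Crossing each possibility with the mother AB and summing P(type B): 1/2·1/4 + 1/2·1/2 = 3/8.

3/8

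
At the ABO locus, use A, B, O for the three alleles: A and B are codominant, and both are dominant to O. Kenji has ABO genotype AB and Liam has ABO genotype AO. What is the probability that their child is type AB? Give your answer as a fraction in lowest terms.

1/4

ABO cross AB × AO → offspring phenotypes: 1/2 A, 1/4 B, 1/4 AB.
So P(type AB) = 1/4.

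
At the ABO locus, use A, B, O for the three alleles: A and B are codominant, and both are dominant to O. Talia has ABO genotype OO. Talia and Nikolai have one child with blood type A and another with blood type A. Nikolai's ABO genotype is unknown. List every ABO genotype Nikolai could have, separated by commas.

AA, AB, AO

For each candidate genotype of Nikolai, check whether crossing it with OO can produce every observed child phenotype.
  AA → possible child types {A} ✓
  AB → possible child types {A, B} ✓
  AO → possible child types {O, A} ✓
  BB → possible child types {B} ✗
  BO → possible child types {O, B} ✗
  OO → possible child types {O} ✗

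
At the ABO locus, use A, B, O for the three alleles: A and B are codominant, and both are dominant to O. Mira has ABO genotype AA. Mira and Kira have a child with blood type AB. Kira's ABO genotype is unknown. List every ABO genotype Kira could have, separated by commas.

AB, BB, BO

For each candidate genotype of Kira, check whether crossing it with AA can produce every observed child phenotype.
  AA → possible child types {A} ✗
  AB → possible child types {A, AB} ✓
  AO → possible child types {A} ✗
  BB → possible child types {AB} ✓
  BO → possible child types {A, AB} ✓
  OO → possible child types {A} ✗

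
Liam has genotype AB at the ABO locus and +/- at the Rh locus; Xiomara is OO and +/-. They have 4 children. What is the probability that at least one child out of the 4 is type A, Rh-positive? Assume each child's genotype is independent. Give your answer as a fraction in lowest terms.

ABO cross AB × OO → 1/2 A, 1/2 B.
Rh cross +/- × +/- → 3/4 Rh+, 1/4 Rh-; so P(type A, Rh-positive) = 1/2 × 3/4 = 3/8 per child.
P(none) = (5/8)^4 = 625/4096; P(at least one) = 1 − 625/4096 = 3471/4096.

3471/4096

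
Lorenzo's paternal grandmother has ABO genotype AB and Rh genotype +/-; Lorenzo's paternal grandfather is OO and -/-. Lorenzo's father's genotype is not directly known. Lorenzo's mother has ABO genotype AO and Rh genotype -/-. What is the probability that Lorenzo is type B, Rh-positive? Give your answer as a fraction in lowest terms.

Lorenzo's father's ABO genotype from AB × OO: 1/2 AO, 1/2 BO.
Crossing each possibility with the mother AO and summing P(type B): 1/2·0 + 1/2·1/4 = 1/8.
Similarly for Rh via the father's Rh distribution: P(Rh+) = 1/4.
Independent loci: 1/8 × 1/4 = 1/32.

1/32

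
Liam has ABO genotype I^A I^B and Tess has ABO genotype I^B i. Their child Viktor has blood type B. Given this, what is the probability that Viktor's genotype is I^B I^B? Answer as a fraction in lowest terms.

1/2

Cross I^A I^B × I^B i → 1/4 I^A I^B, 1/4 I^A i, 1/4 I^B I^B, 1/4 I^B i.
Type-B genotypes among offspring: I^B I^B (1/4), I^B i (1/4); total 1/2.
P(I^B I^B | type B) = (1/4) / (1/2) = 1/2.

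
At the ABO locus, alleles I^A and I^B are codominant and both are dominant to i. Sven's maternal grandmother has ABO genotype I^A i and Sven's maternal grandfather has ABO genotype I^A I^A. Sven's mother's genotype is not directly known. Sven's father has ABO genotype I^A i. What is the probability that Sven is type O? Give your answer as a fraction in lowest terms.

Sven's mother's ABO genotype from I^A i × I^A I^A: 1/2 I^A I^A, 1/2 I^A i.
Crossing each possibility with the father I^A i and summing P(type O): 1/2·0 + 1/2·1/4 = 1/8.

1/8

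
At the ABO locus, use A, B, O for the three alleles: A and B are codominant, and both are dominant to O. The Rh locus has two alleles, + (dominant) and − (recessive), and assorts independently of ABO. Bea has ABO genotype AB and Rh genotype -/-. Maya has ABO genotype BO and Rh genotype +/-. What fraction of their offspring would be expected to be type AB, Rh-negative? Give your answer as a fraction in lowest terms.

ABO cross AB × BO → offspring phenotypes: 1/4 A, 1/2 B, 1/4 AB.
Rh cross -/- × +/- → 1/2 Rh+, 1/2 Rh-.
Independent loci: P(type AB, Rh-negative) = 1/4 × 1/2 = 1/8.

1/8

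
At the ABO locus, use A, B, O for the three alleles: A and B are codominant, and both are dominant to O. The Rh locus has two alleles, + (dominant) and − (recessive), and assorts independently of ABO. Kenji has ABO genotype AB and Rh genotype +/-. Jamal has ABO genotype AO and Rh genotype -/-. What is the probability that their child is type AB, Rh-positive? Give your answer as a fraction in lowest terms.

ABO cross AB × AO → offspring phenotypes: 1/2 A, 1/4 B, 1/4 AB.
Rh cross +/- × -/- → 1/2 Rh+, 1/2 Rh-.
Independent loci: P(type AB, Rh-positive) = 1/4 × 1/2 = 1/8.

1/8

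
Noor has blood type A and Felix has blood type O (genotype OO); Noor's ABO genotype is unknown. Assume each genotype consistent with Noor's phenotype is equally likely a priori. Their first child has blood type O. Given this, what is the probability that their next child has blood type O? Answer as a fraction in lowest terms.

1/2

Possible genotypes: Noor ∈ {AA, AO}; Felix ∈ {OO}.
Weight each parental genotype pair by prior × P(type-O child):
  AO × OO: posterior weight 1; P(next child type O) = 1/2.
Weighted sum = 1/2.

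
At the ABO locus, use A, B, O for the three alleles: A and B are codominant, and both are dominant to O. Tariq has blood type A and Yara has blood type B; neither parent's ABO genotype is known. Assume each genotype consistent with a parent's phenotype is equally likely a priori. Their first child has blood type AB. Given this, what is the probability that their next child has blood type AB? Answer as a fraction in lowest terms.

Possible genotypes: Tariq ∈ {AA, AO}; Yara ∈ {BB, BO}.
Weight each parental genotype pair by prior × P(type-AB child):
  AA × BB: posterior weight 4/9; P(next child type AB) = 1.
  AA × BO: posterior weight 2/9; P(next child type AB) = 1/2.
  AO × BB: posterior weight 2/9; P(next child type AB) = 1/2.
  AO × BO: posterior weight 1/9; P(next child type AB) = 1/4.
Weighted sum = 25/36.

25/36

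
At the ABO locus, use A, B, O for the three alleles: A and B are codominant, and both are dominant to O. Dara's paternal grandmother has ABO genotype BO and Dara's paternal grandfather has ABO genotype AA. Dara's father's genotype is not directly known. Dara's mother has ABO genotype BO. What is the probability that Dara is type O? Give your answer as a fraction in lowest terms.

Dara's father's ABO genotype from BO × AA: 1/2 AB, 1/2 AO.
Crossing each possibility with the mother BO and summing P(type O): 1/2·0 + 1/2·1/4 = 1/8.

1/8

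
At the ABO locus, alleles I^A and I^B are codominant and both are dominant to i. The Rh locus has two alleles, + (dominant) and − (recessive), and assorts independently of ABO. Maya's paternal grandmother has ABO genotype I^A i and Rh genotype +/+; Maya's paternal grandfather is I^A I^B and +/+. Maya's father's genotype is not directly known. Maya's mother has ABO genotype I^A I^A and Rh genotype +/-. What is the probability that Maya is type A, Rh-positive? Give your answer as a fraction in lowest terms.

Maya's father's ABO genotype from I^A i × I^A I^B: 1/4 I^A I^A, 1/4 I^A I^B, 1/4 I^A i, 1/4 I^B i.
Crossing each possibility with the mother I^A I^A and summing P(type A): 1/4·1 + 1/4·1/2 + 1/4·1 + 1/4·1/2 = 3/4.
Similarly for Rh via the father's Rh distribution: P(Rh+) = 1.
Independent loci: 3/4 × 1 = 3/4.

3/4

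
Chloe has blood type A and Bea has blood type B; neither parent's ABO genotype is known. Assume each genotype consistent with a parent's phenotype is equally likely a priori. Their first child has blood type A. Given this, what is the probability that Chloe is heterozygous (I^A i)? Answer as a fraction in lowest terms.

1/3

Possible genotypes: Chloe ∈ {I^A I^A, I^A i}; Bea ∈ {I^B I^B, I^B i}.
Weight each parental genotype pair by prior × P(type-A child):
  I^A I^A × I^B i: posterior weight 2/3.
  I^A i × I^B i: posterior weight 1/3.
Sum the posterior weight over pairs where Chloe is I^A i: 1/3.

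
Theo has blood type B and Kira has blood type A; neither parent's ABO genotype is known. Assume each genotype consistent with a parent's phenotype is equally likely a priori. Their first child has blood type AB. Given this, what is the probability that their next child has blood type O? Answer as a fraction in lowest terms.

1/36

Possible genotypes: Theo ∈ {BB, BO}; Kira ∈ {AA, AO}.
Weight each parental genotype pair by prior × P(type-AB child):
  BB × AA: posterior weight 4/9; P(next child type O) = 0.
  BB × AO: posterior weight 2/9; P(next child type O) = 0.
  BO × AA: posterior weight 2/9; P(next child type O) = 0.
  BO × AO: posterior weight 1/9; P(next child type O) = 1/4.
Weighted sum = 1/36.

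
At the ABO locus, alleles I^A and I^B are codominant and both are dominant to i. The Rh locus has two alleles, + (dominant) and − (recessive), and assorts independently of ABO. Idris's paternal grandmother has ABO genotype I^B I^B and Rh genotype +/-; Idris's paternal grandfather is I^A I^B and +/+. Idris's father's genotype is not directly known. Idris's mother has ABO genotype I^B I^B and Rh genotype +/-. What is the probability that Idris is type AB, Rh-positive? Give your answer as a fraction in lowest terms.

7/32

Idris's father's ABO genotype from I^B I^B × I^A I^B: 1/2 I^A I^B, 1/2 I^B I^B.
Crossing each possibility with the mother I^B I^B and summing P(type AB): 1/2·1/2 + 1/2·0 = 1/4.
Similarly for Rh via the father's Rh distribution: P(Rh+) = 7/8.
Independent loci: 1/4 × 7/8 = 7/32.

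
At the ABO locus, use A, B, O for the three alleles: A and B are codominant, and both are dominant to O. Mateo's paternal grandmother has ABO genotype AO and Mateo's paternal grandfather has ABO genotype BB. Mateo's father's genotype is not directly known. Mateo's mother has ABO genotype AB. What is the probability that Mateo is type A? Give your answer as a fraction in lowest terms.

Mateo's father's ABO genotype from AO × BB: 1/2 AB, 1/2 BO.
Crossing each possibility with the mother AB and summing P(type A): 1/2·1/4 + 1/2·1/4 = 1/4.

1/4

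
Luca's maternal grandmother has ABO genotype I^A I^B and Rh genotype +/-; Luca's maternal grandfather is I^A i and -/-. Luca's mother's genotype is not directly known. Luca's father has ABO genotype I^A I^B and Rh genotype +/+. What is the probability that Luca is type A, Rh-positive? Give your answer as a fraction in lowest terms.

3/8

Luca's mother's ABO genotype from I^A I^B × I^A i: 1/4 I^A I^A, 1/4 I^A I^B, 1/4 I^A i, 1/4 I^B i.
Crossing each possibility with the father I^A I^B and summing P(type A): 1/4·1/2 + 1/4·1/4 + 1/4·1/2 + 1/4·1/4 = 3/8.
Similarly for Rh via the mother's Rh distribution: P(Rh+) = 1.
Independent loci: 3/8 × 1 = 3/8.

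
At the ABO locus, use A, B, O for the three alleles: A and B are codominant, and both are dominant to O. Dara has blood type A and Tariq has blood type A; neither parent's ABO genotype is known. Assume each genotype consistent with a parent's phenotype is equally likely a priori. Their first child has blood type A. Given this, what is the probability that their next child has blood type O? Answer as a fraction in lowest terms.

Possible genotypes: Dara ∈ {AA, AO}; Tariq ∈ {AA, AO}.
Weight each parental genotype pair by prior × P(type-A child):
  AA × AA: posterior weight 4/15; P(next child type O) = 0.
  AA × AO: posterior weight 4/15; P(next child type O) = 0.
  AO × AA: posterior weight 4/15; P(next child type O) = 0.
  AO × AO: posterior weight 1/5; P(next child type O) = 1/4.
Weighted sum = 1/20.

1/20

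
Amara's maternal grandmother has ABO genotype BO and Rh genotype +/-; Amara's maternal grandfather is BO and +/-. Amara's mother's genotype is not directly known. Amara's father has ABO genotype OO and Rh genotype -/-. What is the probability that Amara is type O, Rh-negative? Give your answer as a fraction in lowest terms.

Amara's mother's ABO genotype from BO × BO: 1/4 BB, 1/2 BO, 1/4 OO.
Crossing each possibility with the father OO and summing P(type O): 1/4·0 + 1/2·1/2 + 1/4·1 = 1/2.
Similarly for Rh via the mother's Rh distribution: P(Rh-) = 1/2.
Independent loci: 1/2 × 1/2 = 1/4.

1/4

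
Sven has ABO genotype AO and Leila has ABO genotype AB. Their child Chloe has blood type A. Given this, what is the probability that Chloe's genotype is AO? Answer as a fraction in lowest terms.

1/2

Cross AO × AB → 1/4 AA, 1/4 AB, 1/4 AO, 1/4 BO.
Type-A genotypes among offspring: AA (1/4), AO (1/4); total 1/2.
P(AO | type A) = (1/4) / (1/2) = 1/2.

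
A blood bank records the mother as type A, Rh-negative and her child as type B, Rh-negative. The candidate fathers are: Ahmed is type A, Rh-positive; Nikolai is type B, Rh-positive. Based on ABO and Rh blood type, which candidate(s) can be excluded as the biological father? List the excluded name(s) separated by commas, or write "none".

Ahmed

A candidate is excluded only if no genotype consistent with his phenotype could produce a type B, Rh-negative child with a type A, Rh-negative mother.
Ahmed (type A, Rh+): no genotype consistent with that phenotype can produce a type-B Rh- child with a type-A mother.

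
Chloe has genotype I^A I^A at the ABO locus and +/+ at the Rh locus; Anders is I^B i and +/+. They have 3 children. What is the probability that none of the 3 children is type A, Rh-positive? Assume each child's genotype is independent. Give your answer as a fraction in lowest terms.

1/8

ABO cross I^A I^A × I^B i → 1/2 A, 1/2 AB.
Rh cross +/+ × +/+ → 1 Rh+; so P(type A, Rh-positive) = 1/2 × 1 = 1/2 per child.
P(not type A, Rh-positive) = 1/2 for one child; (1/2)^3 = 1/8.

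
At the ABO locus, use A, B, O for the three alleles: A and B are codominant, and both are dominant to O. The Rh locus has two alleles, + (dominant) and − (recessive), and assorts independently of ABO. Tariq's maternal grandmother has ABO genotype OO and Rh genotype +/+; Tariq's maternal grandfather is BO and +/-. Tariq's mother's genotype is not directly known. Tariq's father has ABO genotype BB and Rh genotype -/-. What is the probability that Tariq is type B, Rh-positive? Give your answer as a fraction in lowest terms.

Tariq's mother's ABO genotype from OO × BO: 1/2 BO, 1/2 OO.
Crossing each possibility with the father BB and summing P(type B): 1/2·1 + 1/2·1 = 1.
Similarly for Rh via the mother's Rh distribution: P(Rh+) = 3/4.
Independent loci: 1 × 3/4 = 3/4.

3/4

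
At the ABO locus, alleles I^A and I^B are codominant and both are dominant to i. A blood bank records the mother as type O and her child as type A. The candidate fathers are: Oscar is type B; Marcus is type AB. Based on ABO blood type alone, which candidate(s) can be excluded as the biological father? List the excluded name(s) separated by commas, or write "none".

Oscar

A candidate is excluded only if no genotype consistent with his phenotype could produce a type A child with a type O mother.
Oscar (type B): no genotype consistent with that phenotype can produce a type-A child with a type-O mother.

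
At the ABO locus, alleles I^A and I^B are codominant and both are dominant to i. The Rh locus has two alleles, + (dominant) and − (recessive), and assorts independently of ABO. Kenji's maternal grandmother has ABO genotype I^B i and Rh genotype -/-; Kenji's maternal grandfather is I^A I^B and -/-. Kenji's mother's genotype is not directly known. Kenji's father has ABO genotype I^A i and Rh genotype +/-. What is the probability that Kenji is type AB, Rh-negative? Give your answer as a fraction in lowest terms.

Kenji's mother's ABO genotype from I^B i × I^A I^B: 1/4 I^A I^B, 1/4 I^A i, 1/4 I^B I^B, 1/4 I^B i.
Crossing each possibility with the father I^A i and summing P(type AB): 1/4·1/4 + 1/4·0 + 1/4·1/2 + 1/4·1/4 = 1/4.
Similarly for Rh via the mother's Rh distribution: P(Rh-) = 1/2.
Independent loci: 1/4 × 1/2 = 1/8.

1/8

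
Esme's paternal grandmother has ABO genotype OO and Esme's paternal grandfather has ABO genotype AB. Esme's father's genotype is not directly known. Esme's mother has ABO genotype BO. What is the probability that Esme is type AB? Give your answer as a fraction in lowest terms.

1/8

Esme's father's ABO genotype from OO × AB: 1/2 AO, 1/2 BO.
Crossing each possibility with the mother BO and summing P(type AB): 1/2·1/4 + 1/2·0 = 1/8.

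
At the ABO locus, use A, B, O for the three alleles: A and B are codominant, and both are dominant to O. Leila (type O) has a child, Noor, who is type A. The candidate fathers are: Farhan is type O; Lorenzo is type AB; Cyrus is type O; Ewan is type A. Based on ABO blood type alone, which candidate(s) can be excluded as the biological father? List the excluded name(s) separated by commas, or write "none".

A candidate is excluded only if no genotype consistent with his phenotype could produce a type A child with a type O mother.
Farhan (type O): no genotype consistent with that phenotype can produce a type-A child with a type-O mother.
Cyrus (type O): no genotype consistent with that phenotype can produce a type-A child with a type-O mother.

Farhan, Cyrus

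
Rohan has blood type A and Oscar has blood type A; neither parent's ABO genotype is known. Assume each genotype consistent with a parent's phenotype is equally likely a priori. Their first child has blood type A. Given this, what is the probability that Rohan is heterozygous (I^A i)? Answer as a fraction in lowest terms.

Possible genotypes: Rohan ∈ {I^A I^A, I^A i}; Oscar ∈ {I^A I^A, I^A i}.
Weight each parental genotype pair by prior × P(type-A child):
  I^A I^A × I^A I^A: posterior weight 4/15.
  I^A I^A × I^A i: posterior weight 4/15.
  I^A i × I^A I^A: posterior weight 4/15.
  I^A i × I^A i: posterior weight 1/5.
Sum the posterior weight over pairs where Rohan is I^A i: 7/15.

7/15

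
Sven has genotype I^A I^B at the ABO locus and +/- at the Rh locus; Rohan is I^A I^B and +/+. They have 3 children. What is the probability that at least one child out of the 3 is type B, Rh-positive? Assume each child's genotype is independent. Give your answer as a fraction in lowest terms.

ABO cross I^A I^B × I^A I^B → 1/4 A, 1/4 B, 1/2 AB.
Rh cross +/- × +/+ → 1 Rh+; so P(type B, Rh-positive) = 1/4 × 1 = 1/4 per child.
P(none) = (3/4)^3 = 27/64; P(at least one) = 1 − 27/64 = 37/64.

37/64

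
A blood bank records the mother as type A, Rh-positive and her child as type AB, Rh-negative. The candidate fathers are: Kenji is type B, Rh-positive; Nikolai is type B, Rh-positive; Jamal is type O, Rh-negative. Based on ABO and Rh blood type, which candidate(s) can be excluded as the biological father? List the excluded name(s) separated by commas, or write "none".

A candidate is excluded only if no genotype consistent with his phenotype could produce a type AB, Rh-negative child with a type A, Rh-positive mother.
Jamal (type O, Rh-): no genotype consistent with that phenotype can produce a type-AB Rh- child with a type-A mother.

Jamal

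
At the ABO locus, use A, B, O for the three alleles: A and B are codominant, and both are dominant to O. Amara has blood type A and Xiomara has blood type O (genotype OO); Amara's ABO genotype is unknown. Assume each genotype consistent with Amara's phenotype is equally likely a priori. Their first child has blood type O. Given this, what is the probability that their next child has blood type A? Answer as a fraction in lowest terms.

1/2

Possible genotypes: Amara ∈ {AA, AO}; Xiomara ∈ {OO}.
Weight each parental genotype pair by prior × P(type-O child):
  AO × OO: posterior weight 1; P(next child type A) = 1/2.
Weighted sum = 1/2.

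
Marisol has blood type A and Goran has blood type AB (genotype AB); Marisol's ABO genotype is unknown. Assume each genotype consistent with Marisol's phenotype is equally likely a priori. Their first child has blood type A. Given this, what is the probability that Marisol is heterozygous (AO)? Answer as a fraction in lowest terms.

Possible genotypes: Marisol ∈ {AA, AO}; Goran ∈ {AB}.
Weight each parental genotype pair by prior × P(type-A child):
  AA × AB: posterior weight 1/2.
  AO × AB: posterior weight 1/2.
Sum the posterior weight over pairs where Marisol is AO: 1/2.

1/2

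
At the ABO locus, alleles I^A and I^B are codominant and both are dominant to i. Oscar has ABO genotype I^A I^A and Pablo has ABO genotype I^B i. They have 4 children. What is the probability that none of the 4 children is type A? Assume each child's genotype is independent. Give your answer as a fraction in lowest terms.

ABO cross I^A I^A × I^B i → 1/2 A, 1/2 AB.
So P(type A) = 1/2 per child.
P(not type A) = 1/2 for one child; (1/2)^4 = 1/16.

1/16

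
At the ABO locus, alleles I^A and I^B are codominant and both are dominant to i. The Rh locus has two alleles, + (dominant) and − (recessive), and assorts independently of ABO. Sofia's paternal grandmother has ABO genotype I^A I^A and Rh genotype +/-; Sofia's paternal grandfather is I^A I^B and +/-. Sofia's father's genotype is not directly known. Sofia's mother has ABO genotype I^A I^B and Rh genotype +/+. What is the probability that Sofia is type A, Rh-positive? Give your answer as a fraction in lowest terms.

3/8

Sofia's father's ABO genotype from I^A I^A × I^A I^B: 1/2 I^A I^A, 1/2 I^A I^B.
Crossing each possibility with the mother I^A I^B and summing P(type A): 1/2·1/2 + 1/2·1/4 = 3/8.
Similarly for Rh via the father's Rh distribution: P(Rh+) = 1.
Independent loci: 3/8 × 1 = 3/8.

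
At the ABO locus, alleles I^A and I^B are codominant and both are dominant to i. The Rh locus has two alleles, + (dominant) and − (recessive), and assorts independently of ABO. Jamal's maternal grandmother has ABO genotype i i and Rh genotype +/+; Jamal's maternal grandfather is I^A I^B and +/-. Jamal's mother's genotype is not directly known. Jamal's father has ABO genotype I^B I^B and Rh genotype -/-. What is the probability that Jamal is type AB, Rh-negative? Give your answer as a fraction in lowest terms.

Jamal's mother's ABO genotype from i i × I^A I^B: 1/2 I^A i, 1/2 I^B i.
Crossing each possibility with the father I^B I^B and summing P(type AB): 1/2·1/2 + 1/2·0 = 1/4.
Similarly for Rh via the mother's Rh distribution: P(Rh-) = 1/4.
Independent loci: 1/4 × 1/4 = 1/16.

1/16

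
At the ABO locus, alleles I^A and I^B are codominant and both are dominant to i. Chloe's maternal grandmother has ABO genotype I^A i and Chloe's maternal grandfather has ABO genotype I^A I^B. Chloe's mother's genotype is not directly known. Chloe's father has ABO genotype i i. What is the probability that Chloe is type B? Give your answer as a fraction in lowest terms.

1/4

Chloe's mother's ABO genotype from I^A i × I^A I^B: 1/4 I^A I^A, 1/4 I^A I^B, 1/4 I^A i, 1/4 I^B i.
Crossing each possibility with the father i i and summing P(type B): 1/4·0 + 1/4·1/2 + 1/4·0 + 1/4·1/2 = 1/4.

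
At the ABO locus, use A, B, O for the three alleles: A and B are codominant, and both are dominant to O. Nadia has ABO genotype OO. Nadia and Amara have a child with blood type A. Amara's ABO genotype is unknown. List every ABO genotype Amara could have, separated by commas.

AA, AB, AO

For each candidate genotype of Amara, check whether crossing it with OO can produce every observed child phenotype.
  AA → possible child types {A} ✓
  AB → possible child types {A, B} ✓
  AO → possible child types {O, A} ✓
  BB → possible child types {B} ✗
  BO → possible child types {O, B} ✗
  OO → possible child types {O} ✗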